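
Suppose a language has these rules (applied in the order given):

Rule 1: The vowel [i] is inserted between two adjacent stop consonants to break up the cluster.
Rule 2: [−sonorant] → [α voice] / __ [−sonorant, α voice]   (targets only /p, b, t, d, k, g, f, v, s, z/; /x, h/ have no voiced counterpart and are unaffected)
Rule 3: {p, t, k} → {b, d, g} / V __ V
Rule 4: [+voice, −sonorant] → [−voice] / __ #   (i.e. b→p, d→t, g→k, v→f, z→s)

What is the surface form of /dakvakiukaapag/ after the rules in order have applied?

Rule 1 (stop-cluster i-epenthesis): no segment meets the environment; /dakvakiukaapag/ is unchanged.
Rule 2 (regressive voicing assimilation): /k/ precedes the voiced obstruent /v/, so it voices to [g] by assimilation. /dakvakiukaapag/ → dagvakiukaapag.
Rule 3 (intervocalic voicing): /k/ is a voiceless stop between vowels /a/ and /i/, so it voices to [g]. /k/ is a voiceless stop between vowels /u/ and /a/, so it voices to [g]. /p/ is a voiceless stop between vowels /a/ and /a/, so it voices to [b]. /dagvakiukaapag/ → dagvagiugaabag.
Rule 4 (final devoicing): /g/ is a voiced obstruent in word-final position, so it devoices to [k]. /dagvagiugaabag/ → dagvagiugaabak.

dagvagiugaabak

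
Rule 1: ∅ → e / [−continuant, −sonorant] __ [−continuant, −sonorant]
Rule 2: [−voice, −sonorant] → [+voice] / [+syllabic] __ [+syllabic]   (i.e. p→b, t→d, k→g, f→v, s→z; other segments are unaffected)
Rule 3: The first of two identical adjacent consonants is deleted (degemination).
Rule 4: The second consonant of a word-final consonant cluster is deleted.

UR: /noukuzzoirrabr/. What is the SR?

Rule 1 (stop-cluster e-epenthesis): no segment meets the environment; /noukuzzoirrabr/ is unchanged.
Rule 2 (intervocalic voicing): /k/ is a voiceless obstruent between vowels /u/ and /u/, so it voices to [g]. /noukuzzoirrabr/ → nouguzzoirrabr.
Rule 3 (degemination): /zz/ is a geminate; the first /z/ deletes. /rr/ is a geminate; the first /r/ deletes. /nouguzzoirrabr/ → nouguzoirabr.
Rule 4 (final cluster simplification): /r/ is the second consonant of a word-final cluster /br/, so it deletes. /nouguzoirabr/ → nouguzoirab.

nouguzoirab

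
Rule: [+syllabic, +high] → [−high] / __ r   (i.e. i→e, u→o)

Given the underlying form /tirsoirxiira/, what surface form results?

tersoerxiera

/i/ is a high vowel immediately before /r/, so it lowers to [e].
/i/ is a high vowel immediately before /r/, so it lowers to [e].
/i/ is a high vowel immediately before /r/, so it lowers to [e].
Surface form: [tersoerxiera].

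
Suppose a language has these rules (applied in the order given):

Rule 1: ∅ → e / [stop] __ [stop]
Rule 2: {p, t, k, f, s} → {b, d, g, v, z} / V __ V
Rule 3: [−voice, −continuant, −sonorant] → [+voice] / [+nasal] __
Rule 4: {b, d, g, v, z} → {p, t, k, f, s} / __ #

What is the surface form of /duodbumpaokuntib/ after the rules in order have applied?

duodebumbaogundip

Rule 1 (stop-cluster e-epenthesis): /d/ and /b/ form a stop–stop cluster, so [e] is inserted between them. /duodbumpaokuntib/ → duodebumpaokuntib.
Rule 2 (intervocalic voicing): /k/ is a voiceless obstruent between vowels /o/ and /u/, so it voices to [g]. /duodebumpaokuntib/ → duodebumpaoguntib.
Rule 3 (post-nasal voicing): /p/ is a voiceless stop immediately after the nasal /m/, so it voices to [b]. /t/ is a voiceless stop immediately after the nasal /n/, so it voices to [d]. /duodebumpaoguntib/ → duodebumbaogundib.
Rule 4 (final devoicing): /b/ is a voiced obstruent in word-final position, so it devoices to [p]. /duodebumbaogundib/ → duodebumbaogundip.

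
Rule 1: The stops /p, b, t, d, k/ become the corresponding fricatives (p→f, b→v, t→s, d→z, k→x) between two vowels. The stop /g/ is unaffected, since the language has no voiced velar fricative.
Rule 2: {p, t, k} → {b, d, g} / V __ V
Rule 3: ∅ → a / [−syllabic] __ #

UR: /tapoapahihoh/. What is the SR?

tafoafahihoha

Rule 1 (intervocalic spirantization): /p/ is a stop between vowels /a/ and /o/, so it spirantizes to the fricative [f]. /p/ is a stop between vowels /a/ and /a/, so it spirantizes to the fricative [f]. /tapoapahihoh/ → tafoafahihoh.
Rule 2 (intervocalic voicing): no segment meets the environment; /tafoafahihoh/ is unchanged.
Rule 3 (final a-epenthesis): the form ends in the consonant /h/, so [a] is inserted word-finally. /tafoafahihoh/ → tafoafahihoha.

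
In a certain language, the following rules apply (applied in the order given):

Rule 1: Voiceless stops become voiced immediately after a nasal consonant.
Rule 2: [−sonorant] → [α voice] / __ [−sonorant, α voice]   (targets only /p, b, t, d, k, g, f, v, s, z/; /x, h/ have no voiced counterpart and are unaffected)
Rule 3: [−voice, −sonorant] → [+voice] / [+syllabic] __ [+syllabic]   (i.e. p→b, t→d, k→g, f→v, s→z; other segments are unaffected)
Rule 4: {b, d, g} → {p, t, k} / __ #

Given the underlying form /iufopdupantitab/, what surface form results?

Rule 1 (post-nasal voicing): /t/ is a voiceless stop immediately after the nasal /n/, so it voices to [d]. /iufopdupantitab/ → iufopdupanditab.
Rule 2 (regressive voicing assimilation): /p/ precedes the voiced obstruent /d/, so it voices to [b] by assimilation. /iufopdupanditab/ → iufobdupanditab.
Rule 3 (intervocalic voicing): /f/ is a voiceless obstruent between vowels /u/ and /o/, so it voices to [v]. /p/ is a voiceless obstruent between vowels /u/ and /a/, so it voices to [b]. /t/ is a voiceless obstruent between vowels /i/ and /a/, so it voices to [d]. /iufobdupanditab/ → iuvobdubandidab.
Rule 4 (final devoicing): /b/ is a voiced stop in word-final position, so it devoices to [p]. /iuvobdubandidab/ → iuvobdubandidap.

iuvobdubandidap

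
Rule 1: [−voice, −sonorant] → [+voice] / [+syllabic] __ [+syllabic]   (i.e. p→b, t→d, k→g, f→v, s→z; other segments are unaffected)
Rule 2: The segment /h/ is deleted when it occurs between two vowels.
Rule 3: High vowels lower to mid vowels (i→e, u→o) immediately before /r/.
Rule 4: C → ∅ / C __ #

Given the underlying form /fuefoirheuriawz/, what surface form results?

fuevoerheoriaw

Rule 1 (intervocalic voicing): /f/ is a voiceless obstruent between vowels /e/ and /o/, so it voices to [v]. /fuefoirheuriawz/ → fuevoirheuriawz.
Rule 2 (intervocalic h-deletion): no segment meets the environment; /fuevoirheuriawz/ is unchanged.
Rule 3 (pre-rhotic lowering): /i/ is a high vowel immediately before /r/, so it lowers to [e]. /u/ is a high vowel immediately before /r/, so it lowers to [o]. /fuevoirheuriawz/ → fuevoerheoriawz.
Rule 4 (final cluster simplification): /z/ is the second consonant of a word-final cluster /wz/, so it deletes. /fuevoerheoriawz/ → fuevoerheoriaw.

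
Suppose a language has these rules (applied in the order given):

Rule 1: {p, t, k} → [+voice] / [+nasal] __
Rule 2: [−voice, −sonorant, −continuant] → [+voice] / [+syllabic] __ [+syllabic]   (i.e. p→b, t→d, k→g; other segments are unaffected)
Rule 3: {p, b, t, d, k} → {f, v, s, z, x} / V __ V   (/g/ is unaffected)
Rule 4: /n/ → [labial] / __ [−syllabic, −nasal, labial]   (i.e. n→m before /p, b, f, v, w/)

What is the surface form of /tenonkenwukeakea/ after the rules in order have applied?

Rule 1 (post-nasal voicing): /k/ is a voiceless stop immediately after the nasal /n/, so it voices to [g]. /tenonkenwukeakea/ → tenongenwukeakea.
Rule 2 (intervocalic voicing): /k/ is a voiceless stop between vowels /u/ and /e/, so it voices to [g]. /k/ is a voiceless stop between vowels /a/ and /e/, so it voices to [g]. /tenongenwukeakea/ → tenongenwugeagea.
Rule 3 (intervocalic spirantization): no segment meets the environment; /tenongenwugeagea/ is unchanged.
Rule 4 (nasal place assimilation): /n/ precedes the labial consonant /w/, so it assimilates in place to [m]. /tenongenwugeagea/ → tenongemwugeagea.

tenongemwugeagea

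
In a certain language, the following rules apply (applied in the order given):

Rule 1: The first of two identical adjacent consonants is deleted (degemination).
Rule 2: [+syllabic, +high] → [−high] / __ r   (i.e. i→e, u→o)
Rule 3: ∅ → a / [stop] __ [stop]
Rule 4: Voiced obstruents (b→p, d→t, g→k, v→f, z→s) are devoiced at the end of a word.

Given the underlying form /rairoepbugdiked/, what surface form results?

raeroepabugadiket

Rule 1 (degemination): no segment meets the environment; /rairoepbugdiked/ is unchanged.
Rule 2 (pre-rhotic lowering): /i/ is a high vowel immediately before /r/, so it lowers to [e]. /rairoepbugdiked/ → raeroepbugdiked.
Rule 3 (stop-cluster a-epenthesis): /p/ and /b/ form a stop–stop cluster, so [a] is inserted between them. /g/ and /d/ form a stop–stop cluster, so [a] is inserted between them. /raeroepbugdiked/ → raeroepabugadiked.
Rule 4 (final devoicing): /d/ is a voiced obstruent in word-final position, so it devoices to [t]. /raeroepabugadiked/ → raeroepabugadiket.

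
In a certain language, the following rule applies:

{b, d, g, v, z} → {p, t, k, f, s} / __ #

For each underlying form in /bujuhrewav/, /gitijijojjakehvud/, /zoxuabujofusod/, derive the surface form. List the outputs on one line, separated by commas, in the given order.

bujuhrewaf, gitijijojjakehvut, zoxuabujofusot

/bujuhrewav/: /v/ is a voiced obstruent in word-final position, so it devoices to [f]. → [bujuhrewaf].
/gitijijojjakehvud/: /d/ is a voiced obstruent in word-final position, so it devoices to [t]. → [gitijijojjakehvut].
/zoxuabujofusod/: /d/ is a voiced obstruent in word-final position, so it devoices to [t]. → [zoxuabujofusot].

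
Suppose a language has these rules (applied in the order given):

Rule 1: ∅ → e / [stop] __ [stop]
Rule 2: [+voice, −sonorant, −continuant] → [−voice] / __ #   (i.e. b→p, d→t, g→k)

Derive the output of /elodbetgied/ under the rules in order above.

elodebetegiet

Rule 1 (stop-cluster e-epenthesis): /d/ and /b/ form a stop–stop cluster, so [e] is inserted between them. /t/ and /g/ form a stop–stop cluster, so [e] is inserted between them. /elodbetgied/ → elodebetegied.
Rule 2 (final devoicing): /d/ is a voiced stop in word-final position, so it devoices to [t]. /elodebetegied/ → elodebetegiet.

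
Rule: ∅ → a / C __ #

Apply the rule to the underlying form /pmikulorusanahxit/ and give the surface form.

the form ends in the consonant /t/, so [a] is inserted word-finally.
Surface form: [pmikulorusanahxita].

pmikulorusanahxita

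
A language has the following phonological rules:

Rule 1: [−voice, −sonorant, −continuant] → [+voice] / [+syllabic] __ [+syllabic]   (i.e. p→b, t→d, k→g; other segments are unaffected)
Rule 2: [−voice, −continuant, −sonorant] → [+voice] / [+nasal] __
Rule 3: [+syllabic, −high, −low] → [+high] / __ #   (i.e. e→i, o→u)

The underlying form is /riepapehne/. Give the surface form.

riebabehni

Rule 1 (intervocalic voicing): /p/ is a voiceless stop between vowels /e/ and /a/, so it voices to [b]. /p/ is a voiceless stop between vowels /a/ and /e/, so it voices to [b]. /riepapehne/ → riebabehne.
Rule 2 (post-nasal voicing): no segment meets the environment; /riebabehne/ is unchanged.
Rule 3 (final vowel raising): /e/ is a mid vowel in word-final position, so it raises to [i]. /riebabehne/ → riebabehni.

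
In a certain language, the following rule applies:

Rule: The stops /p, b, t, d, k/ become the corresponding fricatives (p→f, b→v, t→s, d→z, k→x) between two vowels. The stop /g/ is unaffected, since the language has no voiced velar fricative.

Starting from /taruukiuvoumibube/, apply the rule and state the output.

/k/ is a stop between vowels /u/ and /i/, so it spirantizes to the fricative [x].
/b/ is a stop between vowels /i/ and /u/, so it spirantizes to the fricative [v].
/b/ is a stop between vowels /u/ and /e/, so it spirantizes to the fricative [v].
The other instance of /t/ does not occur in the required environment and remains unchanged.
Surface form: [taruuxiuvoumivuve].

taruuxiuvoumivuve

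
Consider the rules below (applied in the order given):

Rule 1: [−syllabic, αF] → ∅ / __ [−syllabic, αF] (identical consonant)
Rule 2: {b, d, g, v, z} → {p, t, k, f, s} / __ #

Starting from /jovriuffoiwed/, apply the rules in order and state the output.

jovriufoiwet

Rule 1 (degemination): /ff/ is a geminate; the first /f/ deletes. /jovriuffoiwed/ → jovriufoiwed.
Rule 2 (final devoicing): /d/ is a voiced obstruent in word-final position, so it devoices to [t]. /jovriufoiwed/ → jovriufoiwet.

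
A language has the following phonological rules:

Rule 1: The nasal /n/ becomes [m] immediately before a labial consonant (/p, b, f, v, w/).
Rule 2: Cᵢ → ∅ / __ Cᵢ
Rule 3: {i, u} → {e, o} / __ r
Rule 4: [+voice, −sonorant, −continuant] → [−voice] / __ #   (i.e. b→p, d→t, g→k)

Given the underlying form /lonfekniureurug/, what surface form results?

lomfeknioreoruk

Rule 1 (nasal place assimilation): /n/ precedes the labial consonant /f/, so it assimilates in place to [m]. /lonfekniureurug/ → lomfekniureurug.
Rule 2 (degemination): no segment meets the environment; /lomfekniureurug/ is unchanged.
Rule 3 (pre-rhotic lowering): /u/ is a high vowel immediately before /r/, so it lowers to [o]. /u/ is a high vowel immediately before /r/, so it lowers to [o]. /lomfekniureurug/ → lomfeknioreorug.
Rule 4 (final devoicing): /g/ is a voiced stop in word-final position, so it devoices to [k]. /lomfeknioreorug/ → lomfeknioreoruk.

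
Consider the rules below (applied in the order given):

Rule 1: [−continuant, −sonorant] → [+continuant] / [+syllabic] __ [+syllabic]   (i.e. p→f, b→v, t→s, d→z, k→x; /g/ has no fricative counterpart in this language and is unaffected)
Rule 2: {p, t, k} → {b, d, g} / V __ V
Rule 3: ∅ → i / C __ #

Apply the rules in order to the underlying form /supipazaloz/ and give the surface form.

Rule 1 (intervocalic spirantization): /p/ is a stop between vowels /u/ and /i/, so it spirantizes to the fricative [f]. /p/ is a stop between vowels /i/ and /a/, so it spirantizes to the fricative [f]. /supipazaloz/ → sufifazaloz.
Rule 2 (intervocalic voicing): no segment meets the environment; /sufifazaloz/ is unchanged.
Rule 3 (final i-epenthesis): the form ends in the consonant /z/, so [i] is inserted word-finally. /sufifazaloz/ → sufifazalozi.

sufifazalozi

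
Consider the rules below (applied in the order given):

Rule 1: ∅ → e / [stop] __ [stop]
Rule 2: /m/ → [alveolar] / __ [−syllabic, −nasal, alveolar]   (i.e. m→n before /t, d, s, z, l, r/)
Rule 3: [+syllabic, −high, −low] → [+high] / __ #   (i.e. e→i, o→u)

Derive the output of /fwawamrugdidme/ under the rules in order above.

fwawanrugedidmi

Rule 1 (stop-cluster e-epenthesis): /g/ and /d/ form a stop–stop cluster, so [e] is inserted between them. /fwawamrugdidme/ → fwawamrugedidme.
Rule 2 (nasal place assimilation): /m/ precedes the alveolar consonant /r/, so it assimilates in place to [n]. /fwawamrugedidme/ → fwawanrugedidme.
Rule 3 (final vowel raising): /e/ is a mid vowel in word-final position, so it raises to [i]. /fwawanrugedidme/ → fwawanrugedidmi.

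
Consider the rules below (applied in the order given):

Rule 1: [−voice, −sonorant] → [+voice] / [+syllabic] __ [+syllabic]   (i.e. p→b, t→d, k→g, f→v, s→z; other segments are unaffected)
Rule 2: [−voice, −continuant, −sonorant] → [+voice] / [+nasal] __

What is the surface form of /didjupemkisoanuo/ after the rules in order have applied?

didjubemgizoanuo

Rule 1 (intervocalic voicing): /p/ is a voiceless obstruent between vowels /u/ and /e/, so it voices to [b]. /s/ is a voiceless obstruent between vowels /i/ and /o/, so it voices to [z]. /didjupemkisoanuo/ → didjubemkizoanuo.
Rule 2 (post-nasal voicing): /k/ is a voiceless stop immediately after the nasal /m/, so it voices to [g]. /didjubemkizoanuo/ → didjubemgizoanuo.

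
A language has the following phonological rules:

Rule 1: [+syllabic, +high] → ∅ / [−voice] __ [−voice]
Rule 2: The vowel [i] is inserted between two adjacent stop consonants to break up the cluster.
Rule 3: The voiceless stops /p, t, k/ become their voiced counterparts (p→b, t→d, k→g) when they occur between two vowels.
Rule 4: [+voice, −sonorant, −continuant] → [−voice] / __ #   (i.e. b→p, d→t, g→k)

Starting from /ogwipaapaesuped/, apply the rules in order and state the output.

ogwibaabaespet

Rule 1 (high vowel syncope): /u/ is a high vowel flanked by voiceless consonants /s/ and /p/, so it deletes. /ogwipaapaesuped/ → ogwipaapaesped.
Rule 2 (stop-cluster i-epenthesis): no segment meets the environment; /ogwipaapaesped/ is unchanged.
Rule 3 (intervocalic voicing): /p/ is a voiceless stop between vowels /i/ and /a/, so it voices to [b]. /p/ is a voiceless stop between vowels /a/ and /a/, so it voices to [b]. /ogwipaapaesped/ → ogwibaabaesped.
Rule 4 (final devoicing): /d/ is a voiced stop in word-final position, so it devoices to [t]. /ogwibaabaesped/ → ogwibaabaespet.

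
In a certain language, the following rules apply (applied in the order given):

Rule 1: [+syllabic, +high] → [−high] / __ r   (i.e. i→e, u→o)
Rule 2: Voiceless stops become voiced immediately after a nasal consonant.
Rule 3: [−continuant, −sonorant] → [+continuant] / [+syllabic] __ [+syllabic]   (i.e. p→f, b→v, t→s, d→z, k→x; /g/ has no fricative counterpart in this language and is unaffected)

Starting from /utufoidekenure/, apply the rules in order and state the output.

usufoizexenore

Rule 1 (pre-rhotic lowering): /u/ is a high vowel immediately before /r/, so it lowers to [o]. /utufoidekenure/ → utufoidekenore.
Rule 2 (post-nasal voicing): no segment meets the environment; /utufoidekenore/ is unchanged.
Rule 3 (intervocalic spirantization): /t/ is a stop between vowels /u/ and /u/, so it spirantizes to the fricative [s]. /d/ is a stop between vowels /i/ and /e/, so it spirantizes to the fricative [z]. /k/ is a stop between vowels /e/ and /e/, so it spirantizes to the fricative [x]. /utufoidekenore/ → usufoizexenore.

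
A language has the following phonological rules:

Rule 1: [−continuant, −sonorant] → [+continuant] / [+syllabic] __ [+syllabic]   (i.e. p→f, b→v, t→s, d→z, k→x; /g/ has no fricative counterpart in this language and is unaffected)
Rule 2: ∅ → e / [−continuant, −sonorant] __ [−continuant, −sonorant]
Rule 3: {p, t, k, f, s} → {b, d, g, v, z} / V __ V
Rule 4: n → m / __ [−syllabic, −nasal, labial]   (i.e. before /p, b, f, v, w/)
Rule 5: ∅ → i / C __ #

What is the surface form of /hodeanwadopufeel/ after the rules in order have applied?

hozeamwazovuveeli

Rule 1 (intervocalic spirantization): /d/ is a stop between vowels /o/ and /e/, so it spirantizes to the fricative [z]. /d/ is a stop between vowels /a/ and /o/, so it spirantizes to the fricative [z]. /p/ is a stop between vowels /o/ and /u/, so it spirantizes to the fricative [f]. /hodeanwadopufeel/ → hozeanwazofufeel.
Rule 2 (stop-cluster e-epenthesis): no segment meets the environment; /hozeanwazofufeel/ is unchanged.
Rule 3 (intervocalic voicing): /f/ is a voiceless obstruent between vowels /o/ and /u/, so it voices to [v]. /f/ is a voiceless obstruent between vowels /u/ and /e/, so it voices to [v]. /hozeanwazofufeel/ → hozeanwazovuveel.
Rule 4 (nasal place assimilation): /n/ precedes the labial consonant /w/, so it assimilates in place to [m]. /hozeanwazovuveel/ → hozeamwazovuveel.
Rule 5 (final i-epenthesis): the form ends in the consonant /l/, so [i] is inserted word-finally. /hozeamwazovuveel/ → hozeamwazovuveeli.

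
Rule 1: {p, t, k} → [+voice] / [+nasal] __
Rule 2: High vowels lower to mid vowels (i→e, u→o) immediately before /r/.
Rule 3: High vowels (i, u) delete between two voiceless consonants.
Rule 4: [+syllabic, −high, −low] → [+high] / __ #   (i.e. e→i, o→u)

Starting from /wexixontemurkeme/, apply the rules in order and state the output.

wexxondemorkemi

Rule 1 (post-nasal voicing): /t/ is a voiceless stop immediately after the nasal /n/, so it voices to [d]. /wexixontemurkeme/ → wexixondemurkeme.
Rule 2 (pre-rhotic lowering): /u/ is a high vowel immediately before /r/, so it lowers to [o]. /wexixondemurkeme/ → wexixondemorkeme.
Rule 3 (high vowel syncope): /i/ is a high vowel flanked by voiceless consonants /x/ and /x/, so it deletes. /wexixondemorkeme/ → wexxondemorkeme.
Rule 4 (final vowel raising): /e/ is a mid vowel in word-final position, so it raises to [i]. /wexxondemorkeme/ → wexxondemorkemi.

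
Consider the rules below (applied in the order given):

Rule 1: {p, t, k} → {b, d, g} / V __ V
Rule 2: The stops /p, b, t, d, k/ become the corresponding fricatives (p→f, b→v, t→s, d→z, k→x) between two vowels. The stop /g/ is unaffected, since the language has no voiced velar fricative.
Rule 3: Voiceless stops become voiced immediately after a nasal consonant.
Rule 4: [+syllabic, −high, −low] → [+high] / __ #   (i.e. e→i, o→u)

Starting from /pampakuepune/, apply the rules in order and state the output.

Rule 1 (intervocalic voicing): /k/ is a voiceless stop between vowels /a/ and /u/, so it voices to [g]. /p/ is a voiceless stop between vowels /e/ and /u/, so it voices to [b]. /pampakuepune/ → pampaguebune.
Rule 2 (intervocalic spirantization): /b/ is a stop between vowels /e/ and /u/, so it spirantizes to the fricative [v]. /pampaguebune/ → pampaguevune.
Rule 3 (post-nasal voicing): /p/ is a voiceless stop immediately after the nasal /m/, so it voices to [b]. /pampaguevune/ → pambaguevune.
Rule 4 (final vowel raising): /e/ is a mid vowel in word-final position, so it raises to [i]. /pambaguevune/ → pambaguevuni.

pambaguevuni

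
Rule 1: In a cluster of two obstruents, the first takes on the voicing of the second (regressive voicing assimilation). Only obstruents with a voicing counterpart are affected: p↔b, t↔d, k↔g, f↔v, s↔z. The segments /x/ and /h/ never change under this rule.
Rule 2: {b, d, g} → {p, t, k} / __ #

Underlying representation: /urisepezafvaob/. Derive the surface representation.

urisepezavvaop

Rule 1 (regressive voicing assimilation): /f/ precedes the voiced obstruent /v/, so it voices to [v] by assimilation. /urisepezafvaob/ → urisepezavvaob.
Rule 2 (final devoicing): /b/ is a voiced stop in word-final position, so it devoices to [p]. /urisepezavvaob/ → urisepezavvaop.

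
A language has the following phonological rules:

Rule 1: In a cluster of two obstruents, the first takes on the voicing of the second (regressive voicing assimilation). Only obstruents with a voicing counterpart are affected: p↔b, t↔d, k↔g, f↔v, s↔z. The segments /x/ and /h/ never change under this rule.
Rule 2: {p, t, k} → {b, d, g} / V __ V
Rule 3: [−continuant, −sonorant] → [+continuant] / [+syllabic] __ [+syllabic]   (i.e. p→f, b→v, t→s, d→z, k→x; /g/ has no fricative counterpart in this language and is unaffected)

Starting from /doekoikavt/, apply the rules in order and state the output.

Rule 1 (regressive voicing assimilation): /v/ precedes the voiceless obstruent /t/, so it devoices to [f] by assimilation. /doekoikavt/ → doekoikaft.
Rule 2 (intervocalic voicing): /k/ is a voiceless stop between vowels /e/ and /o/, so it voices to [g]. /k/ is a voiceless stop between vowels /i/ and /a/, so it voices to [g]. /doekoikaft/ → doegoigaft.
Rule 3 (intervocalic spirantization): no segment meets the environment; /doegoigaft/ is unchanged.

doegoigaft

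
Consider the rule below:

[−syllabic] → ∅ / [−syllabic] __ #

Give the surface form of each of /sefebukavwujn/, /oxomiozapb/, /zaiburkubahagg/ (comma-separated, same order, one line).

sefebukavwuj, oxomiozap, zaiburkubahag

/sefebukavwujn/: /n/ is the second consonant of a word-final cluster /jn/, so it deletes. → [sefebukavwuj].
/oxomiozapb/: /b/ is the second consonant of a word-final cluster /pb/, so it deletes. → [oxomiozap].
/zaiburkubahagg/: /g/ is the second consonant of a word-final cluster /gg/, so it deletes. → [zaiburkubahag].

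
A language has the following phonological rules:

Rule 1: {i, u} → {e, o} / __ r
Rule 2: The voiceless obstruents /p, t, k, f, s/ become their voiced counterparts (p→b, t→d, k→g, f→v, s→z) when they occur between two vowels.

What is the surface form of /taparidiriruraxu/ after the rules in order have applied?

Rule 1 (pre-rhotic lowering): /i/ is a high vowel immediately before /r/, so it lowers to [e]. /i/ is a high vowel immediately before /r/, so it lowers to [e]. /u/ is a high vowel immediately before /r/, so it lowers to [o]. /taparidiriruraxu/ → taparidereroraxu.
Rule 2 (intervocalic voicing): /p/ is a voiceless obstruent between vowels /a/ and /a/, so it voices to [b]. /taparidereroraxu/ → tabaridereroraxu.

tabaridereroraxu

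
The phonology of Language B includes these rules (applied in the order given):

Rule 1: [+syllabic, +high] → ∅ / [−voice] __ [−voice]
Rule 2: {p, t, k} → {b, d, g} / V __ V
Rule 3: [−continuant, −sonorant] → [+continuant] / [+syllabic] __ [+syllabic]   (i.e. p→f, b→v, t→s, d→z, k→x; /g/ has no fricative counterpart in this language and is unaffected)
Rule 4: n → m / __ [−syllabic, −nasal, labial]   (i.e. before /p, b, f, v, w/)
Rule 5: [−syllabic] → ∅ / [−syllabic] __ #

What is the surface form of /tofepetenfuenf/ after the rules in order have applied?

Rule 1 (high vowel syncope): no segment meets the environment; /tofepetenfuenf/ is unchanged.
Rule 2 (intervocalic voicing): /p/ is a voiceless stop between vowels /e/ and /e/, so it voices to [b]. /t/ is a voiceless stop between vowels /e/ and /e/, so it voices to [d]. /tofepetenfuenf/ → tofebedenfuenf.
Rule 3 (intervocalic spirantization): /b/ is a stop between vowels /e/ and /e/, so it spirantizes to the fricative [v]. /d/ is a stop between vowels /e/ and /e/, so it spirantizes to the fricative [z]. /tofebedenfuenf/ → tofevezenfuenf.
Rule 4 (nasal place assimilation): /n/ precedes the labial consonant /f/, so it assimilates in place to [m]. /n/ precedes the labial consonant /f/, so it assimilates in place to [m]. /tofevezenfuenf/ → tofevezemfuemf.
Rule 5 (final cluster simplification): /f/ is the second consonant of a word-final cluster /mf/, so it deletes. /tofevezemfuemf/ → tofevezemfuem.

tofevezemfuem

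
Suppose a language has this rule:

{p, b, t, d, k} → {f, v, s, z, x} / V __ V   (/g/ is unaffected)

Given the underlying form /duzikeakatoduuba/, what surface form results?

duzixeaxasozuuva

Scanning /duzikeakatoduuba/: /d/ at position 1 is not in the conditioning environment; /k/ is a stop between vowels /i/ and /e/, so it spirantizes to the fricative [x]; /k/ is a stop between vowels /a/ and /a/, so it spirantizes to the fricative [x]; /t/ is a stop between vowels /a/ and /o/, so it spirantizes to the fricative [s]; /d/ is a stop between vowels /o/ and /u/, so it spirantizes to the fricative [z]; /b/ is a stop between vowels /u/ and /a/, so it spirantizes to the fricative [v].
Result: [duzixeaxasozuuva].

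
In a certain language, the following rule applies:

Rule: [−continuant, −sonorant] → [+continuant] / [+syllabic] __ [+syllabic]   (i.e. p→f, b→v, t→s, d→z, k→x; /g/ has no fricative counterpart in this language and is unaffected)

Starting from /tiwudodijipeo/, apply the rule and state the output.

tiwuzozijifeo

Scanning /tiwudodijipeo/: /t/ at position 1 is not in the conditioning environment; /d/ is a stop between vowels /u/ and /o/, so it spirantizes to the fricative [z]; /d/ is a stop between vowels /o/ and /i/, so it spirantizes to the fricative [z]; /p/ is a stop between vowels /i/ and /e/, so it spirantizes to the fricative [f].
Result: [tiwuzozijifeo].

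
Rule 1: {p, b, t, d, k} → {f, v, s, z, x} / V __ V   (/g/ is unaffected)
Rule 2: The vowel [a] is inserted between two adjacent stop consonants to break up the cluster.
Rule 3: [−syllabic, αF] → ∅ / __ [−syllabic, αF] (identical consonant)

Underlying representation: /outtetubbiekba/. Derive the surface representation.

Rule 1 (intervocalic spirantization): /t/ is a stop between vowels /e/ and /u/, so it spirantizes to the fricative [s]. /outtetubbiekba/ → outtesubbiekba.
Rule 2 (stop-cluster a-epenthesis): /t/ and /t/ form a stop–stop cluster, so [a] is inserted between them. /b/ and /b/ form a stop–stop cluster, so [a] is inserted between them. /k/ and /b/ form a stop–stop cluster, so [a] is inserted between them. /outtesubbiekba/ → outatesubabiekaba.
Rule 3 (degemination): no segment meets the environment; /outatesubabiekaba/ is unchanged.

outatesubabiekaba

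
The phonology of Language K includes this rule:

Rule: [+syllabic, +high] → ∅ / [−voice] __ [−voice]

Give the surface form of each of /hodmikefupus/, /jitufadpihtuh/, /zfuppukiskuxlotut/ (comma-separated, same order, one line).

hodmikefps, jitfadphth, zfppkskxlott

/hodmikefupus/: /u/ is a high vowel flanked by voiceless consonants /f/ and /p/, so it deletes. /u/ is a high vowel flanked by voiceless consonants /p/ and /s/, so it deletes. → [hodmikefps].
/jitufadpihtuh/: /u/ is a high vowel flanked by voiceless consonants /t/ and /f/, so it deletes. /i/ is a high vowel flanked by voiceless consonants /p/ and /h/, so it deletes. /u/ is a high vowel flanked by voiceless consonants /t/ and /h/, so it deletes. → [jitfadphth].
/zfuppukiskuxlotut/: /u/ is a high vowel flanked by voiceless consonants /f/ and /p/, so it deletes. /u/ is a high vowel flanked by voiceless consonants /p/ and /k/, so it deletes. /i/ is a high vowel flanked by voiceless consonants /k/ and /s/, so it deletes. /u/ is a high vowel flanked by voiceless consonants /k/ and /x/, so it deletes. /u/ is a high vowel flanked by voiceless consonants /t/ and /t/, so it deletes. → [zfppkskxlott].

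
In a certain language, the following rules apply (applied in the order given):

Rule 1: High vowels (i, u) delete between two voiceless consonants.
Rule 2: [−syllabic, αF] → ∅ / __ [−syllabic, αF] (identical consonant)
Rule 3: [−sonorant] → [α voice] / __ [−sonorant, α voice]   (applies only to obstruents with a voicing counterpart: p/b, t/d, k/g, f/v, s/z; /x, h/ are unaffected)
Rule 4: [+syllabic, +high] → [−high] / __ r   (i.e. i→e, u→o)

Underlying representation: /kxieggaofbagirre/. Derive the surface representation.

kxiegaovbagere

Rule 1 (high vowel syncope): no segment meets the environment; /kxieggaofbagirre/ is unchanged.
Rule 2 (degemination): /gg/ is a geminate; the first /g/ deletes. /rr/ is a geminate; the first /r/ deletes. /kxieggaofbagirre/ → kxiegaofbagire.
Rule 3 (regressive voicing assimilation): /f/ precedes the voiced obstruent /b/, so it voices to [v] by assimilation. /kxiegaofbagire/ → kxiegaovbagire.
Rule 4 (pre-rhotic lowering): /i/ is a high vowel immediately before /r/, so it lowers to [e]. /kxiegaovbagire/ → kxiegaovbagere.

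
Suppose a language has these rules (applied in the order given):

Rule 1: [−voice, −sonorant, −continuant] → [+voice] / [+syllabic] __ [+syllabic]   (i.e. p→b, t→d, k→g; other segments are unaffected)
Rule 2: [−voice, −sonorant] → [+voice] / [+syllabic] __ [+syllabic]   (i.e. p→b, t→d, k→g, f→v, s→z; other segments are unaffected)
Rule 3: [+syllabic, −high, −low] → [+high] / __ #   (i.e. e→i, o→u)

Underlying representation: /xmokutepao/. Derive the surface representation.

Rule 1 (intervocalic voicing): /k/ is a voiceless stop between vowels /o/ and /u/, so it voices to [g]. /t/ is a voiceless stop between vowels /u/ and /e/, so it voices to [d]. /p/ is a voiceless stop between vowels /e/ and /a/, so it voices to [b]. /xmokutepao/ → xmogudebao.
Rule 2 (intervocalic voicing): no segment meets the environment; /xmogudebao/ is unchanged.
Rule 3 (final vowel raising): /o/ is a mid vowel in word-final position, so it raises to [u]. /xmogudebao/ → xmogudebau.

xmogudebau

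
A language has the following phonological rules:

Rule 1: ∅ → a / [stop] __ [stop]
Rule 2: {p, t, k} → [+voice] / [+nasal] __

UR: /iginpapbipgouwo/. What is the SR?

iginbapabipagouwo

Rule 1 (stop-cluster a-epenthesis): /p/ and /b/ form a stop–stop cluster, so [a] is inserted between them. /p/ and /g/ form a stop–stop cluster, so [a] is inserted between them. /iginpapbipgouwo/ → iginpapabipagouwo.
Rule 2 (post-nasal voicing): /p/ is a voiceless stop immediately after the nasal /n/, so it voices to [b]. /iginpapabipagouwo/ → iginbapabipagouwo.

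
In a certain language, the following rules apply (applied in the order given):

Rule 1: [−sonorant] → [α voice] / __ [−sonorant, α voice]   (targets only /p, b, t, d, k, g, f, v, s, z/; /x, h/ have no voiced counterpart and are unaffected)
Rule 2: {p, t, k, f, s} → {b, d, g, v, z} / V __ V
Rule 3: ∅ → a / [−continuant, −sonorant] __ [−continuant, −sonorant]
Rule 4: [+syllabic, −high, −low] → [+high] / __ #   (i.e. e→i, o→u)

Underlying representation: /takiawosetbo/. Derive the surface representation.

tagiawozedabu

Rule 1 (regressive voicing assimilation): /t/ precedes the voiced obstruent /b/, so it voices to [d] by assimilation. /takiawosetbo/ → takiawosedbo.
Rule 2 (intervocalic voicing): /k/ is a voiceless obstruent between vowels /a/ and /i/, so it voices to [g]. /s/ is a voiceless obstruent between vowels /o/ and /e/, so it voices to [z]. /takiawosedbo/ → tagiawozedbo.
Rule 3 (stop-cluster a-epenthesis): /d/ and /b/ form a stop–stop cluster, so [a] is inserted between them. /tagiawozedbo/ → tagiawozedabo.
Rule 4 (final vowel raising): /o/ is a mid vowel in word-final position, so it raises to [u]. /tagiawozedabo/ → tagiawozedabu.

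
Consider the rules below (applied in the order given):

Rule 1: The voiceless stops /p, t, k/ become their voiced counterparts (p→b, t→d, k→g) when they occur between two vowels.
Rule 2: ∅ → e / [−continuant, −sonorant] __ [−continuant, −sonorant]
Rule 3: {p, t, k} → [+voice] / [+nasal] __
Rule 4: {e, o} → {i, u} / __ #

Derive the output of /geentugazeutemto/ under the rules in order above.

geendugazeudemdu

Rule 1 (intervocalic voicing): /t/ is a voiceless stop between vowels /u/ and /e/, so it voices to [d]. /geentugazeutemto/ → geentugazeudemto.
Rule 2 (stop-cluster e-epenthesis): no segment meets the environment; /geentugazeudemto/ is unchanged.
Rule 3 (post-nasal voicing): /t/ is a voiceless stop immediately after the nasal /n/, so it voices to [d]. /t/ is a voiceless stop immediately after the nasal /m/, so it voices to [d]. /geentugazeudemto/ → geendugazeudemdo.
Rule 4 (final vowel raising): /o/ is a mid vowel in word-final position, so it raises to [u]. /geendugazeudemdo/ → geendugazeudemdu.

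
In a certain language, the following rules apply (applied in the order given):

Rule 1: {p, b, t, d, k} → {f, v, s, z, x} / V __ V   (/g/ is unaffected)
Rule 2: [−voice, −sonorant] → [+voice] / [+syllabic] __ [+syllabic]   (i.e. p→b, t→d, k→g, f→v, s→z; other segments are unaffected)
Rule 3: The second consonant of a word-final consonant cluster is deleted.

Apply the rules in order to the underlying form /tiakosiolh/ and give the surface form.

tiaxoziol

Rule 1 (intervocalic spirantization): /k/ is a stop between vowels /a/ and /o/, so it spirantizes to the fricative [x]. /tiakosiolh/ → tiaxosiolh.
Rule 2 (intervocalic voicing): /s/ is a voiceless obstruent between vowels /o/ and /i/, so it voices to [z]. /tiaxosiolh/ → tiaxoziolh.
Rule 3 (final cluster simplification): /h/ is the second consonant of a word-final cluster /lh/, so it deletes. /tiaxoziolh/ → tiaxoziol.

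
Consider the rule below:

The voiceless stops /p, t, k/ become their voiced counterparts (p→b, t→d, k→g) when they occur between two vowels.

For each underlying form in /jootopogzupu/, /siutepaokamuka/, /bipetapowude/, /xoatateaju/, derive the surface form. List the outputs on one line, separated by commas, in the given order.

joodobogzubu, siudebaogamuga, bibedabowude, xoadadeaju

/jootopogzupu/: /t/ is a voiceless stop between vowels /o/ and /o/, so it voices to [d]. /p/ is a voiceless stop between vowels /o/ and /o/, so it voices to [b]. /p/ is a voiceless stop between vowels /u/ and /u/, so it voices to [b]. → [joodobogzubu].
/siutepaokamuka/: /t/ is a voiceless stop between vowels /u/ and /e/, so it voices to [d]. /p/ is a voiceless stop between vowels /e/ and /a/, so it voices to [b]. /k/ is a voiceless stop between vowels /o/ and /a/, so it voices to [g]. /k/ is a voiceless stop between vowels /u/ and /a/, so it voices to [g]. → [siudebaogamuga].
/bipetapowude/: /p/ is a voiceless stop between vowels /i/ and /e/, so it voices to [b]. /t/ is a voiceless stop between vowels /e/ and /a/, so it voices to [d]. /p/ is a voiceless stop between vowels /a/ and /o/, so it voices to [b]. → [bibedabowude].
/xoatateaju/: /t/ is a voiceless stop between vowels /a/ and /a/, so it voices to [d]. /t/ is a voiceless stop between vowels /a/ and /e/, so it voices to [d]. → [xoadadeaju].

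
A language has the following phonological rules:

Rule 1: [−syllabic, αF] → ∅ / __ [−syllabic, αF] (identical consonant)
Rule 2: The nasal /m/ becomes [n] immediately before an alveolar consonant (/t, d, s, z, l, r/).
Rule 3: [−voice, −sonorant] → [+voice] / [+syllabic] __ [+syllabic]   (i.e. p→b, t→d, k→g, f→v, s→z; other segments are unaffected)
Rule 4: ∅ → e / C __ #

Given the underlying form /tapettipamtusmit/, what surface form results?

tabedibantusmite

Rule 1 (degemination): /tt/ is a geminate; the first /t/ deletes. /tapettipamtusmit/ → tapetipamtusmit.
Rule 2 (nasal place assimilation): /m/ precedes the alveolar consonant /t/, so it assimilates in place to [n]. /tapetipamtusmit/ → tapetipantusmit.
Rule 3 (intervocalic voicing): /p/ is a voiceless obstruent between vowels /a/ and /e/, so it voices to [b]. /t/ is a voiceless obstruent between vowels /e/ and /i/, so it voices to [d]. /p/ is a voiceless obstruent between vowels /i/ and /a/, so it voices to [b]. /tapetipantusmit/ → tabedibantusmit.
Rule 4 (final e-epenthesis): the form ends in the consonant /t/, so [e] is inserted word-finally. /tabedibantusmit/ → tabedibantusmite.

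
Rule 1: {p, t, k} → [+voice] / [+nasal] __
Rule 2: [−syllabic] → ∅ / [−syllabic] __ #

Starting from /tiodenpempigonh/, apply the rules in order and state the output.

tiodenbembigon

Rule 1 (post-nasal voicing): /p/ is a voiceless stop immediately after the nasal /n/, so it voices to [b]. /p/ is a voiceless stop immediately after the nasal /m/, so it voices to [b]. /tiodenpempigonh/ → tiodenbembigonh.
Rule 2 (final cluster simplification): /h/ is the second consonant of a word-final cluster /nh/, so it deletes. /tiodenbembigonh/ → tiodenbembigon.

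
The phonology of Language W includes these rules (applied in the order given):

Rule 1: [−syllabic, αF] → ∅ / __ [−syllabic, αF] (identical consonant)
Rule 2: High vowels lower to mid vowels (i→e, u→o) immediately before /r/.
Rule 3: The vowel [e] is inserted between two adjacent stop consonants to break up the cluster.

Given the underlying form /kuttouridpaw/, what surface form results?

kutooridepaw

Rule 1 (degemination): /tt/ is a geminate; the first /t/ deletes. /kuttouridpaw/ → kutouridpaw.
Rule 2 (pre-rhotic lowering): /u/ is a high vowel immediately before /r/, so it lowers to [o]. /kutouridpaw/ → kutooridpaw.
Rule 3 (stop-cluster e-epenthesis): /d/ and /p/ form a stop–stop cluster, so [e] is inserted between them. /kutooridpaw/ → kutooridepaw.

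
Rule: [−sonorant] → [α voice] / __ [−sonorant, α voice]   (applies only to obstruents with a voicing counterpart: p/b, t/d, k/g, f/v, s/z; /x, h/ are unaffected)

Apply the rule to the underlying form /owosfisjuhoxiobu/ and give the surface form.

No segment of /owosfisjuhoxiobu/ meets the structural description of the rule, so the form surfaces unchanged.

owosfisjuhoxiobu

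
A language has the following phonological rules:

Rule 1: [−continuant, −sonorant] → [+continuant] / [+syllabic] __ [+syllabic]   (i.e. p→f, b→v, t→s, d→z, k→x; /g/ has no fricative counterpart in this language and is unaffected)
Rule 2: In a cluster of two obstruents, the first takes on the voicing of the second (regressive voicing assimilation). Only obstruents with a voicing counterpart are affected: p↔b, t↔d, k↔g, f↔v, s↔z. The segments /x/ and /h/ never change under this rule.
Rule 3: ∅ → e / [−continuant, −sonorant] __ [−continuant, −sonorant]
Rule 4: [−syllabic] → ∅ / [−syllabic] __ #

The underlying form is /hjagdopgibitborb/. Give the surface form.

Rule 1 (intervocalic spirantization): /b/ is a stop between vowels /i/ and /i/, so it spirantizes to the fricative [v]. /hjagdopgibitborb/ → hjagdopgivitborb.
Rule 2 (regressive voicing assimilation): /p/ precedes the voiced obstruent /g/, so it voices to [b] by assimilation. /t/ precedes the voiced obstruent /b/, so it voices to [d] by assimilation. /hjagdopgivitborb/ → hjagdobgividborb.
Rule 3 (stop-cluster e-epenthesis): /g/ and /d/ form a stop–stop cluster, so [e] is inserted between them. /b/ and /g/ form a stop–stop cluster, so [e] is inserted between them. /d/ and /b/ form a stop–stop cluster, so [e] is inserted between them. /hjagdobgividborb/ → hjagedobegivideborb.
Rule 4 (final cluster simplification): /b/ is the second consonant of a word-final cluster /rb/, so it deletes. /hjagedobegivideborb/ → hjagedobegividebor.

hjagedobegividebor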